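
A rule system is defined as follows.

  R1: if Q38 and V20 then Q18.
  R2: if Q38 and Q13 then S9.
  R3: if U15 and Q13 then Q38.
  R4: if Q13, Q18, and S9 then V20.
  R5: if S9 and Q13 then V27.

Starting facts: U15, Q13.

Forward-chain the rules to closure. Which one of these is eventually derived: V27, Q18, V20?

V27

From U15 and Q13, R3 gives Q38.
From Q38 and Q13, R2 gives S9.
S9 and Q13 hold, so V27 follows (R5).
V20 would need Q13, Q18, and S9 (R4), but Q18 is never established. Q18 would need Q38 and V20 (R1), but V20 is never established.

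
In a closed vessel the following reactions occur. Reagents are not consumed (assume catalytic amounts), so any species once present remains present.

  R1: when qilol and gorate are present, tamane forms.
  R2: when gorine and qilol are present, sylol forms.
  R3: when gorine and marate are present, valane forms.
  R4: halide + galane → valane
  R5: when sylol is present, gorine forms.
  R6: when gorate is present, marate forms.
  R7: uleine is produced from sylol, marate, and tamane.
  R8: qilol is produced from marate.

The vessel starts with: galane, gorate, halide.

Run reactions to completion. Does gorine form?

No

gorine would need sylol (R5), but sylol never forms.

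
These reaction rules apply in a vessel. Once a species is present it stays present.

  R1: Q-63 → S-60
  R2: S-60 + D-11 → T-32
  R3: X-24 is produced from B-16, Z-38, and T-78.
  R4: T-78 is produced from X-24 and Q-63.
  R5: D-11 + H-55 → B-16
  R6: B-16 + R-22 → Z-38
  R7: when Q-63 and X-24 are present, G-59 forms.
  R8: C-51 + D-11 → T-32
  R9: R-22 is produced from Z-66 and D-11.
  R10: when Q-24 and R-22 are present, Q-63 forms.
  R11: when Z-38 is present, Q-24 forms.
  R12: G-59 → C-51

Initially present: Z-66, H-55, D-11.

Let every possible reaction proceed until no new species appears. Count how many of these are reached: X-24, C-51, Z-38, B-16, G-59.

Z-66 and D-11 present → R-22 forms (R9).
D-11 and H-55 present → B-16 forms (R5).
B-16 and R-22 present → Z-38 forms (R6).
X-24 would need B-16, Z-38, and T-78 (R3), but T-78 never forms.
C-51 would need G-59 (R12), but G-59 never forms.
Z-38: reached.
B-16: reached.
G-59 would need Q-63 and X-24 (R7), but X-24 never forms.
Reached: Z-38 and B-16 — 2 of the 5.

2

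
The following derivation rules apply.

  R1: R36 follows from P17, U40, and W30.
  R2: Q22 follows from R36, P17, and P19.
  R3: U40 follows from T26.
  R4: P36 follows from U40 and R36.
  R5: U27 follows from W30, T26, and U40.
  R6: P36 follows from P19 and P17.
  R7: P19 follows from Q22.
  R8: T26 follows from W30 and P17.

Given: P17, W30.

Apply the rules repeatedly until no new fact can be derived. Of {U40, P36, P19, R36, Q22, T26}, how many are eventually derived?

4

W30 and P17 hold, so T26 follows (R8).
From T26, R3 gives U40.
P17, U40, and W30 hold, so R36 follows (R1).
From U40 and R36, R4 gives P36.
U40: reached.
P36: reached.
P19 would need Q22 (R7), but Q22 is never established.
R36: reached.
Q22 would need R36, P17, and P19 (R2), but P19 is never established.
T26: reached.
Reached: U40, P36, R36, and T26 — 4 of the 6.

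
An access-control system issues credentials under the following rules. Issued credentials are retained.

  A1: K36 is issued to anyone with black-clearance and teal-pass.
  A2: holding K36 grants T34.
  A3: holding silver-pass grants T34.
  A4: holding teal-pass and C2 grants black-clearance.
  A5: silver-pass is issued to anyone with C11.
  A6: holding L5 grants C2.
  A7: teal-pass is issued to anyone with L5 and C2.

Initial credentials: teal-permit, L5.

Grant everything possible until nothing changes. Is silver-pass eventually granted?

silver-pass would need C11 (A5), but C11 is never granted.

No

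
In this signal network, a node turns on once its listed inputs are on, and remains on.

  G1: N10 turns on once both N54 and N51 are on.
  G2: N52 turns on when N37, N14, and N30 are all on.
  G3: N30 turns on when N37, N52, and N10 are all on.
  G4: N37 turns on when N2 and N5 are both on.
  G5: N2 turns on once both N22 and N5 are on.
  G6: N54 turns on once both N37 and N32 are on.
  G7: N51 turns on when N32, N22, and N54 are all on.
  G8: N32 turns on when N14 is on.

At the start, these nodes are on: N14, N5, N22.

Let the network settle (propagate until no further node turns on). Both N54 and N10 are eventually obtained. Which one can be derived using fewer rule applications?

N54: G8: N14 on → N32 on. G5: N22 and N5 on → N2 on. N2 and N5 are on, so N37 turns on (G4). N37 and N32 are on, so N54 turns on (G6). [4 rule applications]
N10: G8: N14 on → N32 on. N22 and N5 are on, so N2 turns on (G5). G4: N2 and N5 on → N37 on. N37 and N32 are on, so N54 turns on (G6). G7: N32, N22, and N54 on → N51 on. G1: N54 and N51 on → N10 on. [6 rule applications]
N54 needs fewer.

N54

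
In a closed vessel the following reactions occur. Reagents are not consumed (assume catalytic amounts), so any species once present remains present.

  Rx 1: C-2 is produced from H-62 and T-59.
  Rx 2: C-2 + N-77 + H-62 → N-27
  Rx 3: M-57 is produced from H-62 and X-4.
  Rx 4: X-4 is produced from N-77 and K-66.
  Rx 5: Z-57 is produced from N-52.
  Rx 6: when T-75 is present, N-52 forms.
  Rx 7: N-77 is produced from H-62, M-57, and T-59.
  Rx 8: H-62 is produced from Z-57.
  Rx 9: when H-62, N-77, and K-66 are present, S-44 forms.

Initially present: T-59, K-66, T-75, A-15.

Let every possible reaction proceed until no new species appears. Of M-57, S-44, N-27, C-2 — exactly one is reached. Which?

T-75 present → N-52 forms (Rx 6).
N-52 present → Z-57 forms (Rx 5).
Z-57 present → H-62 forms (Rx 8).
H-62 and T-59 present → C-2 forms (Rx 1).
S-44 would need H-62, N-77, and K-66 (Rx 9), but N-77 never forms. N-27 would need C-2, N-77, and H-62 (Rx 2), but N-77 never forms. M-57 would need H-62 and X-4 (Rx 3), but X-4 never forms.

C-2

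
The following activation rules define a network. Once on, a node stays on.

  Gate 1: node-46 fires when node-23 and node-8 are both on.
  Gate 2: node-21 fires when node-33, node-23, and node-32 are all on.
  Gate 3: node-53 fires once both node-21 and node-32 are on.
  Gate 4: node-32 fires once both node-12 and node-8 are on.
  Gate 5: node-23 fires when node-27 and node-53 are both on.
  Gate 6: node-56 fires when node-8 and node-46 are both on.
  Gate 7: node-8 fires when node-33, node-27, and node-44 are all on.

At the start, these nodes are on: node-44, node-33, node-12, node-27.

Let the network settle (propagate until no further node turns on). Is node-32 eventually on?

Yes

Gate 7: node-33, node-27, and node-44 on → node-8 on.
Gate 4: node-12 and node-8 on → node-32 on.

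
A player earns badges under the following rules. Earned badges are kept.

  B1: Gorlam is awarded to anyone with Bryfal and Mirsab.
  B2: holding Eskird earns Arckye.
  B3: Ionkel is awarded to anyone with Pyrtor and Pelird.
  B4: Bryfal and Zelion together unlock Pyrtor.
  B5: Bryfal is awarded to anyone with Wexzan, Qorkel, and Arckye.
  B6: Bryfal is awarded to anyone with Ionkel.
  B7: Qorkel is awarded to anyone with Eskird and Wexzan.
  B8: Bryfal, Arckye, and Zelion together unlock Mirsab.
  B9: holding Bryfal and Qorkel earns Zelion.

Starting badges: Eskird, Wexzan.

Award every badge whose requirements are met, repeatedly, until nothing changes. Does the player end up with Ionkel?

No

Ionkel would need Pyrtor and Pelird (B3), but Pelird is never earned.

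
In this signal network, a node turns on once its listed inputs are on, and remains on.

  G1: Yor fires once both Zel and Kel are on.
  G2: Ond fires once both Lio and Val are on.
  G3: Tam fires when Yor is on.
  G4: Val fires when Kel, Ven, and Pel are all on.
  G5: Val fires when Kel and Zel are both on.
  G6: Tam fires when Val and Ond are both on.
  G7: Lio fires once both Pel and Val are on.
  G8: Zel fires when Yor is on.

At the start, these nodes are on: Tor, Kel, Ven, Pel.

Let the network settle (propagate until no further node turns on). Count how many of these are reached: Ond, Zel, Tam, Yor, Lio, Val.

Kel, Ven, and Pel are on, so Val fires (G4).
Pel and Val are on, so Lio fires (G7).
G2: Lio and Val on → Ond on.
G6: Val and Ond on → Tam on.
Ond: reached.
Zel would need Yor (G8), but Yor never turns on.
Tam: reached.
Yor would need Zel and Kel (G1), but Zel never turns on.
Lio: reached.
Val: reached.
Reached: Ond, Tam, Lio, and Val — 4 of the 6.

4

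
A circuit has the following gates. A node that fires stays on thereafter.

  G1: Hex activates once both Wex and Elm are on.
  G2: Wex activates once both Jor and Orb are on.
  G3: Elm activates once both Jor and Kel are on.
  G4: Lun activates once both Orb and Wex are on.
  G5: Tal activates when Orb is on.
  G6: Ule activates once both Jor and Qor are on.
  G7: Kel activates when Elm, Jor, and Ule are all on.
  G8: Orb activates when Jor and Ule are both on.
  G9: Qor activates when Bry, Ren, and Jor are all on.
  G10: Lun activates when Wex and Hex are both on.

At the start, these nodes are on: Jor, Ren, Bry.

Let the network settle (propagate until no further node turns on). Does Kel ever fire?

No

Kel would need Elm, Jor, and Ule (G7), but Elm never turns on.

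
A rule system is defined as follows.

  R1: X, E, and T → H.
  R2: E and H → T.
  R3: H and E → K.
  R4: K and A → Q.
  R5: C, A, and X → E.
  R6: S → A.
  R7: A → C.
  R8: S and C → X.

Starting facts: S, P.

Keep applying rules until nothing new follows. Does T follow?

No

T would need E and H (R2), but H is never established.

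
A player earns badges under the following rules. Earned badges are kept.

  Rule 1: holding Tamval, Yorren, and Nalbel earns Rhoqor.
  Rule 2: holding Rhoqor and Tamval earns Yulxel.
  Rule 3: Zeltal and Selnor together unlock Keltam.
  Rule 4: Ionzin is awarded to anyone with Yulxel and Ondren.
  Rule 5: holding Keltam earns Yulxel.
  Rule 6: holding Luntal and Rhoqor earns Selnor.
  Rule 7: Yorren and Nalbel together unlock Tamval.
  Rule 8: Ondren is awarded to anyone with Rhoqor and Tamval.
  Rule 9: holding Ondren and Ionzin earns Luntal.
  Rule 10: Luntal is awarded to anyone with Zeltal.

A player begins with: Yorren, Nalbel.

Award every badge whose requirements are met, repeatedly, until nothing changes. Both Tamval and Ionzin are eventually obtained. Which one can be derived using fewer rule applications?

Tamval: With Yorren and Nalbel, Tamval is earned (Rule 7). [1 rule application]
Ionzin: With Yorren and Nalbel, Tamval is earned (Rule 7). With Tamval, Yorren, and Nalbel, Rhoqor is earned (Rule 1). With Rhoqor and Tamval, Ondren is earned (Rule 8). With Rhoqor and Tamval, Yulxel is earned (Rule 2). With Yulxel and Ondren, Ionzin is earned (Rule 4). [5 rule applications]
Tamval needs fewer.

Tamval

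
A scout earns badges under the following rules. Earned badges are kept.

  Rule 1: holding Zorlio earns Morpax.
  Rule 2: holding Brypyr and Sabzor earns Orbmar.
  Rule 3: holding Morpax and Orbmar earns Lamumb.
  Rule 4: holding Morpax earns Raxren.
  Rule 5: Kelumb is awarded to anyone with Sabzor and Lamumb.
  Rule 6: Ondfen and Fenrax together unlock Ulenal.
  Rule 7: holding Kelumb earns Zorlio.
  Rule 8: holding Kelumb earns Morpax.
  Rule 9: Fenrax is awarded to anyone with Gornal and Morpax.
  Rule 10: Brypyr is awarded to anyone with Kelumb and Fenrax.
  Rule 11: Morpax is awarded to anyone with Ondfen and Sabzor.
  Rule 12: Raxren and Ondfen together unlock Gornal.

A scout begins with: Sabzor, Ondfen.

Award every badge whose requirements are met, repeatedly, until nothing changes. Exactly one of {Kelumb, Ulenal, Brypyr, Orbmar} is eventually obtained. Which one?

With Ondfen and Sabzor, Morpax is earned (Rule 11).
With Morpax, Raxren is earned (Rule 4).
With Raxren and Ondfen, Gornal is earned (Rule 12).
With Gornal and Morpax, Fenrax is earned (Rule 9).
With Ondfen and Fenrax, Ulenal is earned (Rule 6).
Brypyr would need Kelumb and Fenrax (Rule 10), but Kelumb is never earned. Orbmar would need Brypyr and Sabzor (Rule 2), but Brypyr is never earned. Kelumb would need Sabzor and Lamumb (Rule 5), but Lamumb is never earned.

Ulenal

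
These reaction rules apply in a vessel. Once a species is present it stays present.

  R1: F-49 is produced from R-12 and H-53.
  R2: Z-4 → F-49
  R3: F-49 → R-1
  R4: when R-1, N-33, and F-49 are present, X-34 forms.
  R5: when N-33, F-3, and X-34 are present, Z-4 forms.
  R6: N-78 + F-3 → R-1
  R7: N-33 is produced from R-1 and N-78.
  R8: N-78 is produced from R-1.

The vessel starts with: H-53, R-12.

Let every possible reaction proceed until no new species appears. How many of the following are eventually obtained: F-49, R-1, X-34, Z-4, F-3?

3

R-12 and H-53 present → F-49 forms (R1).
F-49 present → R-1 forms (R3).
R-1 present → N-78 forms (R8).
R-1 and N-78 present → N-33 forms (R7).
R-1, N-33, and F-49 present → X-34 forms (R4).
F-49: reached.
R-1: reached.
X-34: reached.
Z-4 would need N-33, F-3, and X-34 (R5), but F-3 never forms.
No rule produces F-3, and it is not given.
Reached: F-49, R-1, and X-34 — 3 of the 5.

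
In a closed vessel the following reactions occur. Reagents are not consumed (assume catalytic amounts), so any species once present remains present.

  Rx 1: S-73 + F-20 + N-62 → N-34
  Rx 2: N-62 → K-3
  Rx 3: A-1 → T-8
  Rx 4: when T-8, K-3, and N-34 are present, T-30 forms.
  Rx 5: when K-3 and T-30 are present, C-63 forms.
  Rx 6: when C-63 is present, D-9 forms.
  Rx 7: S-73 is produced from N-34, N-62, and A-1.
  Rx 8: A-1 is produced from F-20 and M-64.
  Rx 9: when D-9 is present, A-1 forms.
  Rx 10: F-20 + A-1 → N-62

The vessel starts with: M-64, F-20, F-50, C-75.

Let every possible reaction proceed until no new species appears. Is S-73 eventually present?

No

S-73 would need N-34, N-62, and A-1 (Rx 7), but N-34 never forms.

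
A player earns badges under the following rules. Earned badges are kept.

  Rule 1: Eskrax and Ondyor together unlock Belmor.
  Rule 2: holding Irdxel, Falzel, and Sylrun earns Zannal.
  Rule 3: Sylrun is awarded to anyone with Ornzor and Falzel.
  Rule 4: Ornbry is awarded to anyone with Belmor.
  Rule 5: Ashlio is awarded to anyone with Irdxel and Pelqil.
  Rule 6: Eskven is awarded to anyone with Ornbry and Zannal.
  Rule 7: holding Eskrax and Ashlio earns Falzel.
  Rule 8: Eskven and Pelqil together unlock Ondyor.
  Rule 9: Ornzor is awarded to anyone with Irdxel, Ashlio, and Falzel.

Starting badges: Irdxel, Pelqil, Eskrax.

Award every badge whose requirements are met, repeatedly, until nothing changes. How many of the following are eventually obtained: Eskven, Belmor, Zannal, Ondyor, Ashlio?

With Irdxel and Pelqil, Ashlio is earned (Rule 5).
With Eskrax and Ashlio, Falzel is earned (Rule 7).
With Irdxel, Ashlio, and Falzel, Ornzor is earned (Rule 9).
With Ornzor and Falzel, Sylrun is earned (Rule 3).
With Irdxel, Falzel, and Sylrun, Zannal is earned (Rule 2).
Eskven would need Ornbry and Zannal (Rule 6), but Ornbry is never earned.
Belmor would need Eskrax and Ondyor (Rule 1), but Ondyor is never earned.
Zannal: reached.
Ondyor would need Eskven and Pelqil (Rule 8), but Eskven is never earned.
Ashlio: reached.
Reached: Zannal and Ashlio — 2 of the 5.

2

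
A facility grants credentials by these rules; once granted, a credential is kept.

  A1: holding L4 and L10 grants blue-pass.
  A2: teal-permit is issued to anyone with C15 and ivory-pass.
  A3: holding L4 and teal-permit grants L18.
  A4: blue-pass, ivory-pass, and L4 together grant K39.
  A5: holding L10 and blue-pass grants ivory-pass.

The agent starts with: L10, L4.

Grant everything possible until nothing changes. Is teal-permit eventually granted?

teal-permit would need C15 and ivory-pass (A2), but C15 is never granted.

No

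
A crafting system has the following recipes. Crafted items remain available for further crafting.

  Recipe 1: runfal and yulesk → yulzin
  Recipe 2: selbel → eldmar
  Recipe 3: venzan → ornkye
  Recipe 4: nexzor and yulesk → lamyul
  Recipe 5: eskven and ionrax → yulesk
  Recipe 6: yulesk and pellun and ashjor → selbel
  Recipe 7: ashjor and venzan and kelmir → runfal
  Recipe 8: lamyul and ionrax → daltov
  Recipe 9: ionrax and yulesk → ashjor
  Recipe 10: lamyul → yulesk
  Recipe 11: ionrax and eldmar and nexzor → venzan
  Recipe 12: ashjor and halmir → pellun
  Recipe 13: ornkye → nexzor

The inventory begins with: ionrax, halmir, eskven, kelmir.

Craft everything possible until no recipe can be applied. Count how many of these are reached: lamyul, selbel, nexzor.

1

eskven and ionrax → yulesk (Recipe 5).
ionrax and yulesk → ashjor (Recipe 9).
Using Recipe 12, ashjor and halmir make pellun.
Using Recipe 6, yulesk, pellun, and ashjor make selbel.
lamyul would need nexzor and yulesk (Recipe 4), but nexzor is never obtained.
selbel: reached.
nexzor would need ornkye (Recipe 13), but ornkye is never obtained.
Reached: selbel — 1 of the 3.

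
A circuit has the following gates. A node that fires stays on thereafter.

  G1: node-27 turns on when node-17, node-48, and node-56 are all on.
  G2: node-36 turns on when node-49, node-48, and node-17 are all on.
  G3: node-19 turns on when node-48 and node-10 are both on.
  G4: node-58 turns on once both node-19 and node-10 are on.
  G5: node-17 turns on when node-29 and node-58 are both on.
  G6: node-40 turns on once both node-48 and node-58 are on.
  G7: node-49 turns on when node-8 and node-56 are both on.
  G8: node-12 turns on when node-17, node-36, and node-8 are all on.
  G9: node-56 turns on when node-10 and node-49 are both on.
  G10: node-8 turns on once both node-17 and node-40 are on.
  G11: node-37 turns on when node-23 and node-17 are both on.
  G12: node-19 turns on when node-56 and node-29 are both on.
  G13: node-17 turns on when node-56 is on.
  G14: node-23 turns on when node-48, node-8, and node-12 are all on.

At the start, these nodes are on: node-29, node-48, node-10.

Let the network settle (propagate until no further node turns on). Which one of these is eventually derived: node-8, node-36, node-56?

node-48 and node-10 are on, so node-19 turns on (G3).
node-19 and node-10 are on, so node-58 turns on (G4).
node-48 and node-58 are on, so node-40 turns on (G6).
G5: node-29 and node-58 on → node-17 on.
node-17 and node-40 are on, so node-8 turns on (G10).
node-56 would need node-10 and node-49 (G9), but node-49 never turns on. node-36 would need node-49, node-48, and node-17 (G2), but node-49 never turns on.

node-8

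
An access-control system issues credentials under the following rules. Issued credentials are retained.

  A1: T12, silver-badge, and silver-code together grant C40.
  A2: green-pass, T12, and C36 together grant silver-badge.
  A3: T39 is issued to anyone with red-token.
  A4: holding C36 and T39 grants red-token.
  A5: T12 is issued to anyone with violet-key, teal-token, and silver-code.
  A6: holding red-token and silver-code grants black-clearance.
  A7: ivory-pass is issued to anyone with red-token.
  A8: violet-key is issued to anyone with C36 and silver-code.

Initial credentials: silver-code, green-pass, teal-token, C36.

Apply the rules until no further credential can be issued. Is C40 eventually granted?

Holding C36 and silver-code grants violet-key (A8).
Holding violet-key, teal-token, and silver-code grants T12 (A5).
Holding green-pass, T12, and C36 grants silver-badge (A2).
Holding T12, silver-badge, and silver-code grants C40 (A1).

Yes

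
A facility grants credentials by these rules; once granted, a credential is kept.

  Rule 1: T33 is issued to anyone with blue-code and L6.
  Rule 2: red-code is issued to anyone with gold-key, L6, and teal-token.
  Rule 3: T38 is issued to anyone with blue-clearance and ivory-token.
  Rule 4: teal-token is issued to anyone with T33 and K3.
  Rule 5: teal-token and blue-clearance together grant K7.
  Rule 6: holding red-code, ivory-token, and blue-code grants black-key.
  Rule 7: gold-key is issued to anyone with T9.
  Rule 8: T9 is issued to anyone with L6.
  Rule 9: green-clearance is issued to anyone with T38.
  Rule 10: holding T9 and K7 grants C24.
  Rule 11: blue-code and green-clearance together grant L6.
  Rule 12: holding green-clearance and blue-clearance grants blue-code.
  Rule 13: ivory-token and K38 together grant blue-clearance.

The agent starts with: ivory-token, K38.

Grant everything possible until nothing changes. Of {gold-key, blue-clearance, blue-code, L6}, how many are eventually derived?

4

Holding ivory-token and K38 grants blue-clearance (Rule 13).
Holding blue-clearance and ivory-token grants T38 (Rule 3).
Holding T38 grants green-clearance (Rule 9).
Holding green-clearance and blue-clearance grants blue-code (Rule 12).
Holding blue-code and green-clearance grants L6 (Rule 11).
Holding L6 grants T9 (Rule 8).
Holding T9 grants gold-key (Rule 7).
gold-key: reached.
blue-clearance: reached.
blue-code: reached.
L6: reached.
All 4 are reached.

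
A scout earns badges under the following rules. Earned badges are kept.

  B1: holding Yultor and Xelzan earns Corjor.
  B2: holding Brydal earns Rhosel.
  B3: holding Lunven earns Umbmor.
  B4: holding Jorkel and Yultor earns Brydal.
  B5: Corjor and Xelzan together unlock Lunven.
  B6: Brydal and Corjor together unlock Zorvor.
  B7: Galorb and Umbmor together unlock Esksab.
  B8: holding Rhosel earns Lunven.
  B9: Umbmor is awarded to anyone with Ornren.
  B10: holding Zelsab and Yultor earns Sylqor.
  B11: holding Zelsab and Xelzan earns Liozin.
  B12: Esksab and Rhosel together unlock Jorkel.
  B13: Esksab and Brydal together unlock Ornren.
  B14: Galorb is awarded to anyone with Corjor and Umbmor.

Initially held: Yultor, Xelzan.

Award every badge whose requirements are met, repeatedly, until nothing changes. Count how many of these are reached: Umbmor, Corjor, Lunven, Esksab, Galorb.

5

With Yultor and Xelzan, Corjor is earned (B1).
With Corjor and Xelzan, Lunven is earned (B5).
With Lunven, Umbmor is earned (B3).
With Corjor and Umbmor, Galorb is earned (B14).
With Galorb and Umbmor, Esksab is earned (B7).
Umbmor: reached.
Corjor: reached.
Lunven: reached.
Esksab: reached.
Galorb: reached.
All 5 are reached.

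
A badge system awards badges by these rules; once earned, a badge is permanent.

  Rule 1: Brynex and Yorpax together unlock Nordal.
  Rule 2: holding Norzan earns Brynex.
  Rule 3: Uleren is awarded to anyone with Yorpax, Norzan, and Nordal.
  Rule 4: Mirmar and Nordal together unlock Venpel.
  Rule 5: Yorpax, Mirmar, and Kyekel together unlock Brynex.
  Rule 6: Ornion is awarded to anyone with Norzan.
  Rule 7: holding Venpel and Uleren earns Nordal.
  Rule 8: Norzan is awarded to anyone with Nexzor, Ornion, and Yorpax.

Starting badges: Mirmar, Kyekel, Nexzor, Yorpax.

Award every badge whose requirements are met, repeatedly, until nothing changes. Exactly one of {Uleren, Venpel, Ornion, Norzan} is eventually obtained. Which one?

With Yorpax, Mirmar, and Kyekel, Brynex is earned (Rule 5).
With Brynex and Yorpax, Nordal is earned (Rule 1).
With Mirmar and Nordal, Venpel is earned (Rule 4).
Norzan would need Nexzor, Ornion, and Yorpax (Rule 8), but Ornion is never earned. Ornion would need Norzan (Rule 6), but Norzan is never earned. Uleren would need Yorpax, Norzan, and Nordal (Rule 3), but Norzan is never earned.

Venpel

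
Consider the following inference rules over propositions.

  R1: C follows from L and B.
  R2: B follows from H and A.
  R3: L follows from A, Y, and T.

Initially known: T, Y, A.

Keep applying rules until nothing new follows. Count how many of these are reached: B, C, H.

B would need H and A (R2), but H is never established.
C would need L and B (R1), but B is never established.
No rule produces H, and it is not given.
None of the 3 are reached.

0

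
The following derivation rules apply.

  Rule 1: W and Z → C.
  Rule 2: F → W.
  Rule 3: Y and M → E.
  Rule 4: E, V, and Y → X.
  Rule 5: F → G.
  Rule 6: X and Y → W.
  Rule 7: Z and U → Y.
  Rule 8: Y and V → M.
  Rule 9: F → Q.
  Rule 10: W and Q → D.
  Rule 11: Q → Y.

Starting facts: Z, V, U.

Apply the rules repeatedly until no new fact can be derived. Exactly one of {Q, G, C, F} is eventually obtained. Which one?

C

From Z and U, Rule 7 gives Y.
Y and V hold, so M follows (Rule 8).
Y and M hold, so E follows (Rule 3).
From E, V, and Y, Rule 4 gives X.
From X and Y, Rule 6 gives W.
W and Z hold, so C follows (Rule 1).
G would need F (Rule 5), but F is never established. No rule produces F, and it is not given. Q would need F (Rule 9), but F is never established.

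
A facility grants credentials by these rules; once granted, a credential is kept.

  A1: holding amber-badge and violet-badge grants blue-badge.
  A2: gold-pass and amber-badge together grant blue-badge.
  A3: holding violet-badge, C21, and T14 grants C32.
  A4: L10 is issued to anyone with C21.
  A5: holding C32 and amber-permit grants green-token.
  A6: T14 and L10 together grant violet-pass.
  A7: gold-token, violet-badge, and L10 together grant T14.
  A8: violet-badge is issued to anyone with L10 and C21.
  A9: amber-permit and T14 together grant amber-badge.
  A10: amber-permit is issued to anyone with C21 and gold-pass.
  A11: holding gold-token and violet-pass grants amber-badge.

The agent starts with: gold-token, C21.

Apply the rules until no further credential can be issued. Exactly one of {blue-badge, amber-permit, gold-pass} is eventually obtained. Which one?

Holding C21 grants L10 (A4).
Holding L10 and C21 grants violet-badge (A8).
Holding gold-token, violet-badge, and L10 grants T14 (A7).
Holding T14 and L10 grants violet-pass (A6).
Holding gold-token and violet-pass grants amber-badge (A11).
Holding amber-badge and violet-badge grants blue-badge (A1).
No rule produces gold-pass, and it is not given. amber-permit would need C21 and gold-pass (A10), but gold-pass is never granted.

blue-badge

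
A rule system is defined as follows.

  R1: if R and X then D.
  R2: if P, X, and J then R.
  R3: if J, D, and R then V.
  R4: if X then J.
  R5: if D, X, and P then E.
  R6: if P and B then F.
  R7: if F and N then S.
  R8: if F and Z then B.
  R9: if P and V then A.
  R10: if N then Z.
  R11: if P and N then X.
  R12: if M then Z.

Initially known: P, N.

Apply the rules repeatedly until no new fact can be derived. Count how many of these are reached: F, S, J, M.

1

P and N hold, so X follows (R11).
From X, R4 gives J.
F would need P and B (R6), but B is never established.
S would need F and N (R7), but F is never established.
J: reached.
No rule produces M, and it is not given.
Reached: J — 1 of the 4.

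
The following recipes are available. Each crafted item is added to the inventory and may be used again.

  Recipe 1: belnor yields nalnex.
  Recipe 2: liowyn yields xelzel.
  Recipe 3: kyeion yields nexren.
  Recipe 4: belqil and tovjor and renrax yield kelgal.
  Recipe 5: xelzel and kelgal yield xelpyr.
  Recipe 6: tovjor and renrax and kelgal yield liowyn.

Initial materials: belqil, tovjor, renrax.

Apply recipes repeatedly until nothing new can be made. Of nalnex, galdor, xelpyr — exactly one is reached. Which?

Using Recipe 4, belqil, tovjor, and renrax make kelgal.
Using Recipe 6, tovjor, renrax, and kelgal make liowyn.
liowyn → xelzel (Recipe 2).
Using Recipe 5, xelzel and kelgal make xelpyr.
No rule produces galdor, and it is not given. nalnex would need belnor (Recipe 1), but belnor is never obtained.

xelpyr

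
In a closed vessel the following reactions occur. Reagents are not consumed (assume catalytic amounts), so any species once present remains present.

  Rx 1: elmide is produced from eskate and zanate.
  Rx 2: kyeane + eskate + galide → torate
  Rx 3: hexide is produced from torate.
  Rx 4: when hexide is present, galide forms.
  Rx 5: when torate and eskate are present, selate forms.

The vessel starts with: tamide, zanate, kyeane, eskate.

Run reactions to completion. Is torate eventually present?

No

torate would need kyeane, eskate, and galide (Rx 2), but galide never forms.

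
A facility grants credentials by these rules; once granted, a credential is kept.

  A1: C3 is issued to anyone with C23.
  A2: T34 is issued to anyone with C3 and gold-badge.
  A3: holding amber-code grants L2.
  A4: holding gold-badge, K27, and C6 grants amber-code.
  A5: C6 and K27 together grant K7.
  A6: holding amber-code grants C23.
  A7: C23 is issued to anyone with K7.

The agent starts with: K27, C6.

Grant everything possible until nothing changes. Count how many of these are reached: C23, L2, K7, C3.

3

Holding C6 and K27 grants K7 (A5).
Holding K7 grants C23 (A7).
Holding C23 grants C3 (A1).
C23: reached.
L2 would need amber-code (A3), but amber-code is never granted.
K7: reached.
C3: reached.
Reached: C23, K7, and C3 — 3 of the 4.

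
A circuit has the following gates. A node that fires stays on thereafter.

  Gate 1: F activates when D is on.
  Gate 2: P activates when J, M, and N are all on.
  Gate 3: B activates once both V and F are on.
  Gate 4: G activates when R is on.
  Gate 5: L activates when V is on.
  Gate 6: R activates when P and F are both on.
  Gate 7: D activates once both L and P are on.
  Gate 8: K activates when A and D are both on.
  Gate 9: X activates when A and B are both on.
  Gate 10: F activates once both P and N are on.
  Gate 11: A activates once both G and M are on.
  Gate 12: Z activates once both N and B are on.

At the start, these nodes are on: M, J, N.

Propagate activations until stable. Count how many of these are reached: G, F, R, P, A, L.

5

Gate 2: J, M, and N on → P on.
P and N are on, so F activates (Gate 10).
P and F are on, so R activates (Gate 6).
Gate 4: R on → G on.
Gate 11: G and M on → A on.
G: reached.
F: reached.
R: reached.
P: reached.
A: reached.
L would need V (Gate 5), but V never turns on.
Reached: G, F, R, P, and A — 5 of the 6.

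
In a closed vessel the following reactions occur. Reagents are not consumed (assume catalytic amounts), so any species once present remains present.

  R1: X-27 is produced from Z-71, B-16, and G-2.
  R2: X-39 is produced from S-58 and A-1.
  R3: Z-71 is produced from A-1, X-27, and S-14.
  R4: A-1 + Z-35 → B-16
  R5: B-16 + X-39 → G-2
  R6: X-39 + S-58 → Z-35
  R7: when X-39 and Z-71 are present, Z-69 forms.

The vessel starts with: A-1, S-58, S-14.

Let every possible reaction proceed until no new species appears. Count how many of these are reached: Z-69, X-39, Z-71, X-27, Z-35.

2

S-58 and A-1 present → X-39 forms (R2).
X-39 and S-58 present → Z-35 forms (R6).
Z-69 would need X-39 and Z-71 (R7), but Z-71 never forms.
X-39: reached.
Z-71 would need A-1, X-27, and S-14 (R3), but X-27 never forms.
X-27 would need Z-71, B-16, and G-2 (R1), but Z-71 never forms.
Z-35: reached.
Reached: X-39 and Z-35 — 2 of the 5.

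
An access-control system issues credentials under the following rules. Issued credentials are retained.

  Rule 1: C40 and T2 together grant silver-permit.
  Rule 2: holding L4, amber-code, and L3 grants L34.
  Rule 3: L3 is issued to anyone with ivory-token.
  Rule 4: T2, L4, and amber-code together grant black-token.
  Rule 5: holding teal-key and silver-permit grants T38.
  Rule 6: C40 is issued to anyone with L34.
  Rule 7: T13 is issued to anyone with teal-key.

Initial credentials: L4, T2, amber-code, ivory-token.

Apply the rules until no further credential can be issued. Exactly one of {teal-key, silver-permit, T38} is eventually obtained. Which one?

silver-permit

Holding ivory-token grants L3 (Rule 3).
Holding L4, amber-code, and L3 grants L34 (Rule 2).
Holding L34 grants C40 (Rule 6).
Holding C40 and T2 grants silver-permit (Rule 1).
T38 would need teal-key and silver-permit (Rule 5), but teal-key is never granted. No rule produces teal-key, and it is not given.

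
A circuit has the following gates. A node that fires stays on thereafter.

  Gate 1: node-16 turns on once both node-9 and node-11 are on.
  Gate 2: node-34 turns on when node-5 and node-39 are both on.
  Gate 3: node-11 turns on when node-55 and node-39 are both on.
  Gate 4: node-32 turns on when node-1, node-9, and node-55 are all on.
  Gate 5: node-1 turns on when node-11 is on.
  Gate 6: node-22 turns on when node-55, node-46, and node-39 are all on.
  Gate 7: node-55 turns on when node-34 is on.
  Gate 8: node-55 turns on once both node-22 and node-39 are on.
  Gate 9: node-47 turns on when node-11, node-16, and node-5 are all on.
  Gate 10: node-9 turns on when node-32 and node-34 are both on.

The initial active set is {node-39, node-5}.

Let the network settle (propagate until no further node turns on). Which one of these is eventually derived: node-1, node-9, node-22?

node-5 and node-39 are on, so node-34 turns on (Gate 2).
Gate 7: node-34 on → node-55 on.
Gate 3: node-55 and node-39 on → node-11 on.
Gate 5: node-11 on → node-1 on.
node-9 would need node-32 and node-34 (Gate 10), but node-32 never turns on. node-22 would need node-55, node-46, and node-39 (Gate 6), but node-46 never turns on.

node-1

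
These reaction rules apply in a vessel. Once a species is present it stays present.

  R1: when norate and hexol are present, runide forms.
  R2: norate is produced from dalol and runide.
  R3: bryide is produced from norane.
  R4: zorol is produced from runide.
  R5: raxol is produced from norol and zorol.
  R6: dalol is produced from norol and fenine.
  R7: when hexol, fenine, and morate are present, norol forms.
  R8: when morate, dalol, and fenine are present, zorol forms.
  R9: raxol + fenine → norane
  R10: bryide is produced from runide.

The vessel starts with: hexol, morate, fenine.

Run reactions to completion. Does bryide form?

Yes

hexol, fenine, and morate present → norol forms (R7).
norol and fenine present → dalol forms (R6).
morate, dalol, and fenine present → zorol forms (R8).
norol and zorol present → raxol forms (R5).
raxol and fenine present → norane forms (R9).
norane present → bryide forms (R3).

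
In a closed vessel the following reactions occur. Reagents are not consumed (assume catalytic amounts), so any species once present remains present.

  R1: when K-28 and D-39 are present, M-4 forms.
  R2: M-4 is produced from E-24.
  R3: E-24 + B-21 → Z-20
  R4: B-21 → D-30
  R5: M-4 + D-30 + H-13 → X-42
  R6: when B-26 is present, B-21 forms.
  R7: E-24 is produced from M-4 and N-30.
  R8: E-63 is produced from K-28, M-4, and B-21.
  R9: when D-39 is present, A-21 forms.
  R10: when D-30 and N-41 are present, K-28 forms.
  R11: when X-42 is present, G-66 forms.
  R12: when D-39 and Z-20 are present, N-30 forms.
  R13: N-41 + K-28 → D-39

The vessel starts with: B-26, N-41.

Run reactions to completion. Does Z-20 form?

Z-20 would need E-24 and B-21 (R3), but E-24 never forms.

No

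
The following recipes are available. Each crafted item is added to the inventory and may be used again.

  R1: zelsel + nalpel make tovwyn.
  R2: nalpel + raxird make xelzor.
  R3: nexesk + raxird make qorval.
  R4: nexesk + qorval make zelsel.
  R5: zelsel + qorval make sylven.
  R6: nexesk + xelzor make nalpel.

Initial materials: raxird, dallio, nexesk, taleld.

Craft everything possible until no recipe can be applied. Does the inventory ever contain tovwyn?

No

tovwyn would need zelsel and nalpel (R1), but nalpel is never obtained.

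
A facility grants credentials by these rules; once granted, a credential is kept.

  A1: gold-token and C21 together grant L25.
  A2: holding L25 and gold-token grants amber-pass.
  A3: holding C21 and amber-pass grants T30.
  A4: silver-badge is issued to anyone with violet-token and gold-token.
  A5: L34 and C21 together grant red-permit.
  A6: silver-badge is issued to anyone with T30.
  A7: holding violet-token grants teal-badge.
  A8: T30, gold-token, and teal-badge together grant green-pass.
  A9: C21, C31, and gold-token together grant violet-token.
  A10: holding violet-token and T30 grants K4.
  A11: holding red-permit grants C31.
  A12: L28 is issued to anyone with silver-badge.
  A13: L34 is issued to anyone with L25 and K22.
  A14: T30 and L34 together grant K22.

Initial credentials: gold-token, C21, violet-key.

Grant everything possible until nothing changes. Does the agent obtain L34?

L34 would need L25 and K22 (A13), but K22 is never granted.

No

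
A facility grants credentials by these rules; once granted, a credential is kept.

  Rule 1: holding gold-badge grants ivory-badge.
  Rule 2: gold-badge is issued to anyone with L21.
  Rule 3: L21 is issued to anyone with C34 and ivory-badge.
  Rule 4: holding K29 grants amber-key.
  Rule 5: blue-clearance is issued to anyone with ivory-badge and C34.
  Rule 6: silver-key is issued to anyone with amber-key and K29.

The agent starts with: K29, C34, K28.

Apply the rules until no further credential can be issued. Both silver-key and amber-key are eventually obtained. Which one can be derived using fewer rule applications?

amber-key

amber-key: Holding K29 grants amber-key (Rule 4). [1 rule application]
silver-key: Holding K29 grants amber-key (Rule 4). Holding amber-key and K29 grants silver-key (Rule 6). [2 rule applications]
amber-key needs fewer.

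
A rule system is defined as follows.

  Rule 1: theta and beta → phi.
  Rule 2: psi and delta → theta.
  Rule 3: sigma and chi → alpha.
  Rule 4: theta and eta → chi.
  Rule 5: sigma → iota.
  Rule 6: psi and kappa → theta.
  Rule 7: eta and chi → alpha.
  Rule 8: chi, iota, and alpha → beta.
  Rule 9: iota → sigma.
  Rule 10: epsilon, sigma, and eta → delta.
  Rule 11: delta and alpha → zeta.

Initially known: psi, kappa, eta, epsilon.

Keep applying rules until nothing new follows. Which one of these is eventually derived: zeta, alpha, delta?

From psi and kappa, Rule 6 gives theta.
theta and eta hold, so chi follows (Rule 4).
From eta and chi, Rule 7 gives alpha.
zeta would need delta and alpha (Rule 11), but delta is never established. delta would need epsilon, sigma, and eta (Rule 10), but sigma is never established.

alpha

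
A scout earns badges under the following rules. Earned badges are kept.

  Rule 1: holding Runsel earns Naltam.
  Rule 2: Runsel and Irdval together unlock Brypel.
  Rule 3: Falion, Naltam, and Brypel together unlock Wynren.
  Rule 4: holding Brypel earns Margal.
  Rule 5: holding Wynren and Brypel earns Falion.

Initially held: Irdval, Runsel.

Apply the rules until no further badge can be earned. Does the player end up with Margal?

Yes

With Runsel and Irdval, Brypel is earned (Rule 2).
With Brypel, Margal is earned (Rule 4).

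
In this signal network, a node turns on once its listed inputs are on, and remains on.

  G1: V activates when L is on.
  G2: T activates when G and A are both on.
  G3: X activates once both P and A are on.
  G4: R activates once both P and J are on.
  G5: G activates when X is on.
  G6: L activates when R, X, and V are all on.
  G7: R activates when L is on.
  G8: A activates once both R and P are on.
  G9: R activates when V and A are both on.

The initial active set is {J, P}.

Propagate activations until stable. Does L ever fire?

No

L would need R, X, and V (G6), but V never turns on.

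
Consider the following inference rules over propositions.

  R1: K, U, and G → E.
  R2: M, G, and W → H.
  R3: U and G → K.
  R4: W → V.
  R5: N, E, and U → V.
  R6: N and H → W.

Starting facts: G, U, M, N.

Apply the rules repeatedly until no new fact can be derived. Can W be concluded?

No

W would need N and H (R6), but H is never established.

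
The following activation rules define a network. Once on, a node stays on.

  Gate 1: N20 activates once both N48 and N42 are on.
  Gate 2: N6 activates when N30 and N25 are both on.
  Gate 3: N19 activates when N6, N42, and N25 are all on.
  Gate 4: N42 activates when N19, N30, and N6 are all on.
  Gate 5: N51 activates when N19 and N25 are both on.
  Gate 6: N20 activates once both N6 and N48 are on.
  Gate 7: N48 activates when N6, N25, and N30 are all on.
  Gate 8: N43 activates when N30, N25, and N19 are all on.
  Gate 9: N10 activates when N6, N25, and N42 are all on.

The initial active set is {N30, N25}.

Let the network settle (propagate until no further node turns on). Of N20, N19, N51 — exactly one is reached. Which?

N20

N30 and N25 are on, so N6 activates (Gate 2).
N6, N25, and N30 are on, so N48 activates (Gate 7).
Gate 6: N6 and N48 on → N20 on.
N19 would need N6, N42, and N25 (Gate 3), but N42 never turns on. N51 would need N19 and N25 (Gate 5), but N19 never turns on.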